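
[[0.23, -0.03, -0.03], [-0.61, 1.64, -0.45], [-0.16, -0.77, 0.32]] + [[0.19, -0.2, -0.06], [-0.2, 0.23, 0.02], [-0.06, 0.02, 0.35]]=[[0.42,-0.23,-0.09], [-0.81,1.87,-0.43], [-0.22,-0.75,0.67]]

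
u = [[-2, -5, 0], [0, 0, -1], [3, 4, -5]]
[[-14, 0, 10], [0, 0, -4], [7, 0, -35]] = u@[[-3, 0, -5], [4, 0, 0], [0, 0, 4]]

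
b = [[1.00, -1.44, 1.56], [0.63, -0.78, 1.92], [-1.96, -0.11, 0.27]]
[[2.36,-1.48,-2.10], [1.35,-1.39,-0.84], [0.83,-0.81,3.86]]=b@[[-0.31, 0.3, -1.94],[-1.76, 0.62, 0.59],[0.09, -0.57, 0.44]]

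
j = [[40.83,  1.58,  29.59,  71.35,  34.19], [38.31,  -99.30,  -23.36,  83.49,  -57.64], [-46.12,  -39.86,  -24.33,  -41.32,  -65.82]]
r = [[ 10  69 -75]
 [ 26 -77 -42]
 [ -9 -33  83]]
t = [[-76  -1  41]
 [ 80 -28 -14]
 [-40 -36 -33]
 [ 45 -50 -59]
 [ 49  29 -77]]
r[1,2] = -42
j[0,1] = 1.58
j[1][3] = 83.49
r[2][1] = -33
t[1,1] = -28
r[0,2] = -75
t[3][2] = -59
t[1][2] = -14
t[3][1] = -50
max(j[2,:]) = -24.33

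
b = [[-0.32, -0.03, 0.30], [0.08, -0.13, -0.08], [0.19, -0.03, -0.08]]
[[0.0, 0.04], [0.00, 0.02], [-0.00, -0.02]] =b@[[-0.01, -0.12], [-0.02, -0.19], [-0.0, -0.02]]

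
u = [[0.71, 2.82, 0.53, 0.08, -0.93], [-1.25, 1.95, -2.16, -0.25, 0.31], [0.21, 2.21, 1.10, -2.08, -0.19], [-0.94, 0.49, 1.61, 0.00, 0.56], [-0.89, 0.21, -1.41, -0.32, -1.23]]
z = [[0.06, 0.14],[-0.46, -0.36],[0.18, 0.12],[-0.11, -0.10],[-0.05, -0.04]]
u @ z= [[-1.12, -0.82],[-1.35, -1.12],[-0.57, -0.42],[-0.02, -0.14],[-0.31, -0.29]]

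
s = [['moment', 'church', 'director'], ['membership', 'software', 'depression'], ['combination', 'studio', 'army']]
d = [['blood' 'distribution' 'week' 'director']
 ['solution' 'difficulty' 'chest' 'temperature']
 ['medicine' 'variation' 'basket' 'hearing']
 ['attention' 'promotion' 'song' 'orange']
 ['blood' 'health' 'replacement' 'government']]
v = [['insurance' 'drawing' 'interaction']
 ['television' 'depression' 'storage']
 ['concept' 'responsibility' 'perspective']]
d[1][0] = 'solution'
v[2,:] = ['concept', 'responsibility', 'perspective']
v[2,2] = 'perspective'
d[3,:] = ['attention', 'promotion', 'song', 'orange']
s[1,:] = ['membership', 'software', 'depression']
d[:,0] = ['blood', 'solution', 'medicine', 'attention', 'blood']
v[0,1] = 'drawing'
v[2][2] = 'perspective'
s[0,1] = 'church'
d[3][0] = 'attention'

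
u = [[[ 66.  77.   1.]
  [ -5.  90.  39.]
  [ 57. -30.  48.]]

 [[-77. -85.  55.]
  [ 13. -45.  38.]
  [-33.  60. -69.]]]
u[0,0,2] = 1.0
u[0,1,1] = 90.0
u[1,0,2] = 55.0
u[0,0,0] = 66.0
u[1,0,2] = 55.0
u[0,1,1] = 90.0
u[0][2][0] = 57.0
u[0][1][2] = 39.0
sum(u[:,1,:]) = 130.0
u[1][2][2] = -69.0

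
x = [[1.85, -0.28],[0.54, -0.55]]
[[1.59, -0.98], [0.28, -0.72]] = x@[[0.92, -0.39],[0.39, 0.92]]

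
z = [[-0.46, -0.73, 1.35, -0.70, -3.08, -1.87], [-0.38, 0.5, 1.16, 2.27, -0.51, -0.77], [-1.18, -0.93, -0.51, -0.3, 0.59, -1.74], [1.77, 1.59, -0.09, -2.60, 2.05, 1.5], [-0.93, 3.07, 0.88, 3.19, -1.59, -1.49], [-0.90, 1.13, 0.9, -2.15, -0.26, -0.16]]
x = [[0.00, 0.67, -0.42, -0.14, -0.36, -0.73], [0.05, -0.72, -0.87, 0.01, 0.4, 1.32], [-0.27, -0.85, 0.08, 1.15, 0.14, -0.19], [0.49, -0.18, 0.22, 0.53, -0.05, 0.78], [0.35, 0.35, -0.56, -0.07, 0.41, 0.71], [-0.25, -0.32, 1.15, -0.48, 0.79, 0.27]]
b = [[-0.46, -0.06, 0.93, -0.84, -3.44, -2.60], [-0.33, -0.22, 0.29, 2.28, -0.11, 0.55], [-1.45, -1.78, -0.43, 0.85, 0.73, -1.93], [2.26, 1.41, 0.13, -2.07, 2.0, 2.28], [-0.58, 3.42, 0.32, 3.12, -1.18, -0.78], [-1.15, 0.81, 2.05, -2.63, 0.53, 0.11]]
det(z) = 231.57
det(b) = 320.67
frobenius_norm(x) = 3.40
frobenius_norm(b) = 9.72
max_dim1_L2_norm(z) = 5.1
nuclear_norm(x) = 6.93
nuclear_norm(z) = 18.75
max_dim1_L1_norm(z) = 11.15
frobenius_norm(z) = 9.07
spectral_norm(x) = 2.23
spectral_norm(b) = 6.42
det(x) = 0.01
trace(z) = -4.82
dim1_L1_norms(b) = [8.33, 3.78, 7.17, 10.15, 9.4, 7.28]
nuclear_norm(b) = 20.46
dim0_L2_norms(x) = [0.71, 1.4, 1.62, 1.36, 1.05, 1.87]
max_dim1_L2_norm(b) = 4.89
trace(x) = 0.57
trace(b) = -4.25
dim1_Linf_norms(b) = [3.44, 2.28, 1.93, 2.28, 3.42, 2.63]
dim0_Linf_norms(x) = [0.49, 0.85, 1.15, 1.15, 0.79, 1.32]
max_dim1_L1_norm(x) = 3.37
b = x + z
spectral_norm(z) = 6.64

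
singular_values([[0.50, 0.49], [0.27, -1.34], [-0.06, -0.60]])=[1.55, 0.57]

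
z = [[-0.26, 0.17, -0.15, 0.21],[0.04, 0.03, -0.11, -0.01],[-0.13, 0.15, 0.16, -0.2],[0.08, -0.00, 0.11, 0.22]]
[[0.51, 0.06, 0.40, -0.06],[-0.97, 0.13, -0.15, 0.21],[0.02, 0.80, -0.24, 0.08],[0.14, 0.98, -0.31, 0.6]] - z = [[0.77, -0.11, 0.55, -0.27], [-1.01, 0.10, -0.04, 0.22], [0.15, 0.65, -0.40, 0.28], [0.06, 0.98, -0.42, 0.38]]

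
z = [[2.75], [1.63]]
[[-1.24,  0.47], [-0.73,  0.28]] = z@[[-0.45,  0.17]]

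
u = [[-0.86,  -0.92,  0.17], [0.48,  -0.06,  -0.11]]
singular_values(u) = [1.31, 0.39]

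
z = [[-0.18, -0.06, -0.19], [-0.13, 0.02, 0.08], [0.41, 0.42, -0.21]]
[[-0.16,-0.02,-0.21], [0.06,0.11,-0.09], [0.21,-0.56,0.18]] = z @ [[0.00, -0.45, 0.89], [0.8, -0.53, -0.27], [0.60, 0.72, 0.36]]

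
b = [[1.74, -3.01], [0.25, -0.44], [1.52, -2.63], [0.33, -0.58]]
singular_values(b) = [4.69, 0.01]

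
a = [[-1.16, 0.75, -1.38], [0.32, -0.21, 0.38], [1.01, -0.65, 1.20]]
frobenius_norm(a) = 2.64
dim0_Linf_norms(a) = [1.16, 0.75, 1.38]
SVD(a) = [[-0.74, 0.17, 0.65], [0.20, -0.86, 0.46], [0.64, 0.47, 0.6]] @ diag([2.643101446986061, 0.003753769420007742, 0.0008063220985805614]) @ [[0.59, -0.38, 0.71], [0.27, 0.92, 0.28], [0.76, -0.02, -0.65]]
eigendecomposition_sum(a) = [[-1.14-0.00j, 0.78-0.00j, (-1.37-0j)], [0.32+0.00j, (-0.22+0j), (0.39+0j)], [(1+0j), -0.68+0.00j, (1.19+0j)]] + [[(-0.01-0.02j), (-0.01+0.01j), -0.01-0.03j], [(-0+0.01j), 0.01-0.00j, -0.00+0.01j], [0.01+0.02j, (0.01-0.01j), 0.00+0.03j]] + [[(-0.01+0.02j), (-0.01-0.01j), (-0.01+0.03j)], [-0.00-0.01j, 0.01+0.00j, (-0-0.01j)], [(0.01-0.02j), 0.01+0.01j, -0.03j]]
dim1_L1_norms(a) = [3.29, 0.91, 2.86]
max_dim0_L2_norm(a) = 1.87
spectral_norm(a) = 2.64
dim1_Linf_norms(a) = [1.38, 0.38, 1.2]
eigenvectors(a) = [[(0.74+0j), (-0.71+0j), (-0.71-0j)], [-0.21+0.00j, (0.14+0.14j), (0.14-0.14j)], [(-0.64+0j), 0.67+0.08j, (0.67-0.08j)]]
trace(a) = -0.17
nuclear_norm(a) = 2.65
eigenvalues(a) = [(-0.17+0j), (-0+0.01j), (-0-0.01j)]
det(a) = -0.00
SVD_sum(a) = [[-1.16,0.75,-1.38], [0.32,-0.21,0.38], [1.01,-0.65,1.2]] + [[0.0, 0.00, 0.0], [-0.00, -0.0, -0.0], [0.00, 0.00, 0.0]] + [[0.00, -0.0, -0.00], [0.00, -0.0, -0.00], [0.0, -0.00, -0.0]]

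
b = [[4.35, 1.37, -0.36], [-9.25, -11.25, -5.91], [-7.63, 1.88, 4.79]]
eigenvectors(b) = [[-0.10, 0.28, -0.26], [0.98, -0.6, -0.18], [-0.19, 0.75, 0.95]]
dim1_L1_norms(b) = [6.08, 26.41, 14.3]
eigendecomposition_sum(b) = [[1.13,1.2,0.54], [-10.57,-11.22,-5.04], [2.05,2.18,0.98]] + [[0.3,0.05,0.09], [-0.64,-0.11,-0.2], [0.81,0.13,0.25]] + [[2.92, 0.12, -0.99], [1.96, 0.08, -0.67], [-10.48, -0.43, 3.56]]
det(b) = -26.44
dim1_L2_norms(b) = [4.57, 15.72, 9.2]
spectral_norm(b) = 16.23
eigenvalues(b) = [-9.12, 0.44, 6.56]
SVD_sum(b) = [[2.58, 2.52, 1.13], [-10.64, -10.39, -4.65], [-1.72, -1.68, -0.75]] + [[1.73,-1.05,-1.60], [1.38,-0.84,-1.28], [-5.92,3.60,5.5]] + [[0.05,-0.10,0.12], [0.01,-0.02,0.02], [0.02,-0.03,0.04]]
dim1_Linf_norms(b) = [4.35, 11.25, 7.63]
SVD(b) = [[-0.23, -0.27, 0.93], [0.96, -0.22, 0.18], [0.16, 0.94, 0.31]] @ diag([16.230910457626567, 9.444855942851072, 0.17245850312276137]) @ [[-0.68, -0.67, -0.30],[-0.67, 0.41, 0.62],[0.29, -0.62, 0.72]]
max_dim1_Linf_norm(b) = 11.25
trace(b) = -2.11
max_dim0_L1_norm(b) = 21.23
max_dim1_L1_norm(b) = 26.41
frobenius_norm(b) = 18.78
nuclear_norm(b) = 25.85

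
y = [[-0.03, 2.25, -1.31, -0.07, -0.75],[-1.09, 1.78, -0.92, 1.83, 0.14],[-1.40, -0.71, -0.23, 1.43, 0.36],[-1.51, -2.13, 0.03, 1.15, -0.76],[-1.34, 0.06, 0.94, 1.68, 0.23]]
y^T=[[-0.03, -1.09, -1.40, -1.51, -1.34], [2.25, 1.78, -0.71, -2.13, 0.06], [-1.31, -0.92, -0.23, 0.03, 0.94], [-0.07, 1.83, 1.43, 1.15, 1.68], [-0.75, 0.14, 0.36, -0.76, 0.23]]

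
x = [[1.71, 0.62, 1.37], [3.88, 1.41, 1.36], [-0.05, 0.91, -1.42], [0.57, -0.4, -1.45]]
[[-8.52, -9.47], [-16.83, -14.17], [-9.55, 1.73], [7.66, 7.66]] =x @ [[0.80, -0.49], [-12.73, -4.66], [-1.46, -4.19]]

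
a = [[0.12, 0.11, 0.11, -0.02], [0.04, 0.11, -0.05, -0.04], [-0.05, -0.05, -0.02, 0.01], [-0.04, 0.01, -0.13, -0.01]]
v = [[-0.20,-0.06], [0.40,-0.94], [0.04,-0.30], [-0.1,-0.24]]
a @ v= [[0.03, -0.14], [0.04, -0.08], [-0.01, 0.05], [0.01, 0.03]]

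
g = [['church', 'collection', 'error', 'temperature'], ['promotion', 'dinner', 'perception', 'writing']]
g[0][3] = 'temperature'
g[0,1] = 'collection'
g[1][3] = 'writing'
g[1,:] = ['promotion', 'dinner', 'perception', 'writing']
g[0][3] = 'temperature'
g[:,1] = ['collection', 'dinner']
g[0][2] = 'error'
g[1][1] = 'dinner'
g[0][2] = 'error'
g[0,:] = ['church', 'collection', 'error', 'temperature']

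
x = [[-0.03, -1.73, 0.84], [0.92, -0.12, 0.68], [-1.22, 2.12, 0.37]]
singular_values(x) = [2.95, 1.17, 1.04]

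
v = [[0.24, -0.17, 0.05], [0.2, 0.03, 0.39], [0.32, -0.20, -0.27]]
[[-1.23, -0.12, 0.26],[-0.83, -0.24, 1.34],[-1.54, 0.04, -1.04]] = v@[[-4.03, -0.15, -0.85], [1.51, 0.32, -1.56], [-0.19, -0.57, 3.99]]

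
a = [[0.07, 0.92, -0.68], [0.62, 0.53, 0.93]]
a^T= [[0.07, 0.62], [0.92, 0.53], [-0.68, 0.93]]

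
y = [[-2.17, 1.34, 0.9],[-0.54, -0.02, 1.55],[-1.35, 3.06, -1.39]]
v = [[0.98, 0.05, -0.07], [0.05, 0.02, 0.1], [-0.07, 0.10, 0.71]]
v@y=[[-2.06, 1.1, 1.06], [-0.25, 0.37, -0.06], [-0.86, 2.08, -0.89]]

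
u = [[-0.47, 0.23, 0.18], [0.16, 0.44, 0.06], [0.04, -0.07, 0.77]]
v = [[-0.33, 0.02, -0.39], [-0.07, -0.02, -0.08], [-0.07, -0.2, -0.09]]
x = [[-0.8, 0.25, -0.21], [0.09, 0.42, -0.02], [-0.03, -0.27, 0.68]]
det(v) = -0.00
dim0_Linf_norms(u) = [0.47, 0.44, 0.77]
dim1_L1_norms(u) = [0.88, 0.66, 0.88]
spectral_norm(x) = 0.93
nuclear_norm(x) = 1.98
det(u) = -0.19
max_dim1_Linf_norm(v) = 0.39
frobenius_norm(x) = 1.21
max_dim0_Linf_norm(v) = 0.39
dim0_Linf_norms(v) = [0.33, 0.2, 0.39]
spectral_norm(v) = 0.53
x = v + u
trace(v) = -0.44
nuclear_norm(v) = 0.74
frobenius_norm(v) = 0.57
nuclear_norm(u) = 1.79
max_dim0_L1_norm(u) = 1.01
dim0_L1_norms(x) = [0.92, 0.94, 0.91]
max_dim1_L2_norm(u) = 0.77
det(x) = -0.24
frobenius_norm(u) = 1.06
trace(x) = 0.30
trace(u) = 0.74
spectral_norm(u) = 0.80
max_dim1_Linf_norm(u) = 0.77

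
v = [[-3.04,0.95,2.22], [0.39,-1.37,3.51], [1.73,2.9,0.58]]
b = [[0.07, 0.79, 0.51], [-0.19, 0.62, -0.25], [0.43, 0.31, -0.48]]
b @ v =[[0.98, 0.46, 3.22],  [0.39, -1.75, 1.61],  [-2.02, -1.41, 1.76]]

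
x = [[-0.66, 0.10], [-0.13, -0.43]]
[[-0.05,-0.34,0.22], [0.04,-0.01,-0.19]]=x @ [[0.06, 0.5, -0.25],[-0.11, -0.13, 0.52]]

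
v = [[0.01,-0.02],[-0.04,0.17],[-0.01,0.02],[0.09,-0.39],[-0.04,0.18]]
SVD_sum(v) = [[0.0, -0.02],[-0.04, 0.17],[-0.00, 0.02],[0.09, -0.39],[-0.04, 0.18]] + [[0.01, 0.0], [-0.00, -0.00], [-0.01, -0.00], [-0.00, -0.00], [0.0, 0.00]]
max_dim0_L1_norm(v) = 0.78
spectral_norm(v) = 0.48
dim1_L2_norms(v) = [0.02, 0.17, 0.02, 0.4, 0.18]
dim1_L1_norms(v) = [0.03, 0.21, 0.03, 0.48, 0.22]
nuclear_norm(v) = 0.48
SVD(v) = [[-0.05, -0.69], [0.37, 0.09], [0.05, 0.69], [-0.84, 0.02], [0.39, -0.21]] @ diag([0.47501806814559944, 0.007604928350915725]) @ [[-0.23, 0.97], [-0.97, -0.23]]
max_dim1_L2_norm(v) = 0.4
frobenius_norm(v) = 0.48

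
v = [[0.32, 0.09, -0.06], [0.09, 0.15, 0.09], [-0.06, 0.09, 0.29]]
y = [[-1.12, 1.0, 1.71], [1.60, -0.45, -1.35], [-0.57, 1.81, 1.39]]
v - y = [[1.44,-0.91,-1.77], [-1.51,0.6,1.44], [0.51,-1.72,-1.1]]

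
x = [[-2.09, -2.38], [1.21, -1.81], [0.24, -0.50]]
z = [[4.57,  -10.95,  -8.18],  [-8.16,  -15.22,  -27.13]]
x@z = [[9.87,59.11,81.67], [20.3,14.3,39.21], [5.18,4.98,11.6]]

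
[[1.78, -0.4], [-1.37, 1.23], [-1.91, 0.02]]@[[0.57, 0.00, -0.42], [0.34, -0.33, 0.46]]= [[0.88,0.13,-0.93],[-0.36,-0.41,1.14],[-1.08,-0.01,0.81]]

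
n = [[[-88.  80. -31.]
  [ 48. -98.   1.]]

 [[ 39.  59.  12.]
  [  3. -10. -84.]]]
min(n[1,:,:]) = -84.0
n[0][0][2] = -31.0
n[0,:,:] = [[-88.0, 80.0, -31.0], [48.0, -98.0, 1.0]]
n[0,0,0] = -88.0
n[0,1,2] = 1.0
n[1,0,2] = 12.0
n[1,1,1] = -10.0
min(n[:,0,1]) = 59.0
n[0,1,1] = -98.0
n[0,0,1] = 80.0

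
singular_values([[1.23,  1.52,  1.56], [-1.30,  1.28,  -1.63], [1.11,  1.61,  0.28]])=[3.19, 2.39, 0.53]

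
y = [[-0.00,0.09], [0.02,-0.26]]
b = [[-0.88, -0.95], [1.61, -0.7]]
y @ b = [[0.14,-0.06], [-0.44,0.16]]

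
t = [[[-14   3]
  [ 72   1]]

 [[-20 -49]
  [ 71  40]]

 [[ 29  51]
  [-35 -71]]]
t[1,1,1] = 40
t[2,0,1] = 51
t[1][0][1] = -49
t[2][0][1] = 51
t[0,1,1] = 1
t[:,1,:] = [[72, 1], [71, 40], [-35, -71]]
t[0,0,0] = -14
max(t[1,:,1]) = 40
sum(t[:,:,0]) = 103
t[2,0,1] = 51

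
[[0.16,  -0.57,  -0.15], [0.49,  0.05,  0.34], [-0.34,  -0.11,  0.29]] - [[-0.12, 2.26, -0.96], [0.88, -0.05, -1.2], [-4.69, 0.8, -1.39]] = [[0.28, -2.83, 0.81], [-0.39, 0.10, 1.54], [4.35, -0.91, 1.68]]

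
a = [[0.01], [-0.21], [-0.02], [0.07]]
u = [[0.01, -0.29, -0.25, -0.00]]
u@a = [[0.07]]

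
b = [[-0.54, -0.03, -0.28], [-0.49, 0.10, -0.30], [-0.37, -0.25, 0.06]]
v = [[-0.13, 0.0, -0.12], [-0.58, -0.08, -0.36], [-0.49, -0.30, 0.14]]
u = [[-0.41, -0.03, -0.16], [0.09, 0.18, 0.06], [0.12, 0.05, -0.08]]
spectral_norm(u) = 0.47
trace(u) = -0.31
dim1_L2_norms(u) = [0.44, 0.21, 0.15]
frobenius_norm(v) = 0.92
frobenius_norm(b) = 0.96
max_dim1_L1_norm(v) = 1.02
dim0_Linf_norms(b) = [0.54, 0.25, 0.3]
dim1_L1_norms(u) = [0.6, 0.33, 0.25]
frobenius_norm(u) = 0.51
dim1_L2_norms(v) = [0.18, 0.69, 0.59]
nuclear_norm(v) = 1.23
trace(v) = -0.07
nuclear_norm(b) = 1.27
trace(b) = -0.38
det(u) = 0.01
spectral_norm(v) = 0.84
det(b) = -0.01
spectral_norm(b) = 0.89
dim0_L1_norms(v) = [1.2, 0.38, 0.62]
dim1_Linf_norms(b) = [0.54, 0.49, 0.37]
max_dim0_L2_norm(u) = 0.44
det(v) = -0.00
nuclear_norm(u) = 0.76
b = v + u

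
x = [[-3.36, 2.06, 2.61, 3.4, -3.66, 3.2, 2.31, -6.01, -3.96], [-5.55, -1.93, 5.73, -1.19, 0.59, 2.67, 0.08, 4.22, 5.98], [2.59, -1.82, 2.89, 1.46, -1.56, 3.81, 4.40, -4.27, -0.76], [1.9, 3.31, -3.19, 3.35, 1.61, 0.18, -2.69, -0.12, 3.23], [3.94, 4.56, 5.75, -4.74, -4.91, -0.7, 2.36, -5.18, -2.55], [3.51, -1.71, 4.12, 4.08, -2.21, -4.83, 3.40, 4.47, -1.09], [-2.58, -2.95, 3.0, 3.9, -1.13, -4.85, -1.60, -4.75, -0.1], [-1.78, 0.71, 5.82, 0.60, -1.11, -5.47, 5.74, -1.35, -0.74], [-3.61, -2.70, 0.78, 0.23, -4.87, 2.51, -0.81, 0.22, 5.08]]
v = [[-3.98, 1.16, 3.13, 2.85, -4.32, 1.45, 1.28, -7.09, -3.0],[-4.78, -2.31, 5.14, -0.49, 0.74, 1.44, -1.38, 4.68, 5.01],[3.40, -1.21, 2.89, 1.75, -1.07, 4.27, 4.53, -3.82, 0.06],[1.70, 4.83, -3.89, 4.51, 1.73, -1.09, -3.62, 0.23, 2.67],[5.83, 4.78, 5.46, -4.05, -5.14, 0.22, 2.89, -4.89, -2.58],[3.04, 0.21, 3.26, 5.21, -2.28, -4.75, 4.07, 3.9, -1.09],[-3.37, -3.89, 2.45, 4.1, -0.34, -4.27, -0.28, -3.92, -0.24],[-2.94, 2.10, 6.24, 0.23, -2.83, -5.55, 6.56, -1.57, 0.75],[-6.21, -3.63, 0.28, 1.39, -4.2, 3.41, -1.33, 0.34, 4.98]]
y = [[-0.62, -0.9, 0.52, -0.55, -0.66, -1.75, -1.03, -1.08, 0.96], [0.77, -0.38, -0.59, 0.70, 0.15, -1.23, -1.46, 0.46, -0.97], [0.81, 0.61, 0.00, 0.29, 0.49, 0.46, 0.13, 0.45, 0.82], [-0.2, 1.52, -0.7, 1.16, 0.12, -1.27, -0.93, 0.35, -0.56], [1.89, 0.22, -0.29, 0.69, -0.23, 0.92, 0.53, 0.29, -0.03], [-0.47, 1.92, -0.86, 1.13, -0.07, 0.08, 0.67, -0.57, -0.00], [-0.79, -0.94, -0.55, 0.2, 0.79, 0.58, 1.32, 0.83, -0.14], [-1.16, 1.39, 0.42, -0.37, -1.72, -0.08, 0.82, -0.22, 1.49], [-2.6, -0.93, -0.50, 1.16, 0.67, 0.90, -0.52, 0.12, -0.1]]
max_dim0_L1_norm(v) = 35.25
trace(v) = -5.65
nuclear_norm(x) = 81.41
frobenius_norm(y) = 7.88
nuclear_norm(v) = 83.80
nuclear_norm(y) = 19.83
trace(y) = 1.01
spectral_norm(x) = 17.38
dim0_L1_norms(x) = [28.82, 21.75, 33.89, 22.95, 21.65, 28.22, 23.39, 30.59, 23.49]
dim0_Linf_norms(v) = [6.21, 4.83, 6.24, 5.21, 5.14, 5.55, 6.56, 7.09, 5.01]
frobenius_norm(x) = 30.22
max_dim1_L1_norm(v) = 35.84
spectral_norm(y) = 3.91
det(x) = -129243703.63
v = y + x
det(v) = -140285366.39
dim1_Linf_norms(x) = [6.01, 5.98, 4.4, 3.35, 5.75, 4.83, 4.85, 5.82, 5.08]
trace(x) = -6.66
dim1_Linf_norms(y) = [1.75, 1.46, 0.82, 1.52, 1.89, 1.92, 1.32, 1.72, 2.6]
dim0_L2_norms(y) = [3.77, 3.32, 1.63, 2.34, 2.19, 2.9, 2.74, 1.69, 2.26]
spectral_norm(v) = 18.22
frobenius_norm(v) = 31.53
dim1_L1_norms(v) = [28.26, 25.97, 23.0, 24.27, 35.84, 27.81, 22.86, 28.77, 25.77]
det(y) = 48.48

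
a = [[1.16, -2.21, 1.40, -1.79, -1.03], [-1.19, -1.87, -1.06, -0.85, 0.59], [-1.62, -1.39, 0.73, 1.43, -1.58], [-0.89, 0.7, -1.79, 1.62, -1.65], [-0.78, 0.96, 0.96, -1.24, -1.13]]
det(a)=121.764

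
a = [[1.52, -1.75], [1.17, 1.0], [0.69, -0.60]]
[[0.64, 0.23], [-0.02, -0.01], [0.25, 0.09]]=a @ [[0.17, 0.06], [-0.22, -0.08]]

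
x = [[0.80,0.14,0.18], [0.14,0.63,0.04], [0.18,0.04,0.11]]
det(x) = 0.034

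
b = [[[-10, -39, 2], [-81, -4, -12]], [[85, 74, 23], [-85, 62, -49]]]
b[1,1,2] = -49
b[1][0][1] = 74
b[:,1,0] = [-81, -85]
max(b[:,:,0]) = 85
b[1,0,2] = 23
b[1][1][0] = -85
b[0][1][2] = -12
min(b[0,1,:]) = -81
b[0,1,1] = -4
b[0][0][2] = 2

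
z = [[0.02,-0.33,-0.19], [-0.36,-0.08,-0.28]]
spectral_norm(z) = 0.51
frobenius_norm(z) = 0.60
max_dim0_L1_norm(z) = 0.47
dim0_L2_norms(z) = [0.36, 0.34, 0.34]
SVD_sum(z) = [[-0.16, -0.13, -0.18], [-0.25, -0.21, -0.29]] + [[0.18, -0.20, -0.01],[-0.11, 0.13, 0.01]]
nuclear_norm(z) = 0.83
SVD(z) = [[-0.53, -0.85], [-0.85, 0.53]] @ diag([0.5099998166346366, 0.3157533642459523]) @ [[0.58, 0.48, 0.66], [-0.66, 0.75, 0.04]]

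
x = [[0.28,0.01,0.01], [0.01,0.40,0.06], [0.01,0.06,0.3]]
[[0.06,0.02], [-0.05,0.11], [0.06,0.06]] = x @ [[0.22,0.07], [-0.16,0.25], [0.23,0.15]]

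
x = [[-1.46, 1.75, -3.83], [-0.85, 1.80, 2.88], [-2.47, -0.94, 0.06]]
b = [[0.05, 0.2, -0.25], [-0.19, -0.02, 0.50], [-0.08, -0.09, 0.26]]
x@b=[[-0.1, 0.02, 0.24], [-0.61, -0.47, 1.86], [0.05, -0.48, 0.16]]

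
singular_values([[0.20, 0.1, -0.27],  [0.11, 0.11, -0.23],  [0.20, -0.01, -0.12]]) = [0.49, 0.13, 0.0]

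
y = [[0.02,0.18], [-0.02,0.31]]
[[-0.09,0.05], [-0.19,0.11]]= y@[[0.55, -0.3], [-0.58, 0.33]]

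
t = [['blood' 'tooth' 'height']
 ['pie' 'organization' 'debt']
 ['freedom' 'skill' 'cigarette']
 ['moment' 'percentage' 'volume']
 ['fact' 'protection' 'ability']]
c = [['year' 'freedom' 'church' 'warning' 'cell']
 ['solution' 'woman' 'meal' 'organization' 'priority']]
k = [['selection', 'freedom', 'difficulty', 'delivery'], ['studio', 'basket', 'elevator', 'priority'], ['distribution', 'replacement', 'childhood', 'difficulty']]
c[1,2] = 'meal'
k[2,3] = 'difficulty'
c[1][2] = 'meal'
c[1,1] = 'woman'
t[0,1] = 'tooth'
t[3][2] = 'volume'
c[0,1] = 'freedom'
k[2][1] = 'replacement'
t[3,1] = 'percentage'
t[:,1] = ['tooth', 'organization', 'skill', 'percentage', 'protection']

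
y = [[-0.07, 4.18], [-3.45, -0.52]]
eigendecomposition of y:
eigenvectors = [[(0.74+0j),(0.74-0j)], [-0.04+0.67j,-0.04-0.67j]]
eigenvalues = [(-0.29+3.79j), (-0.29-3.79j)]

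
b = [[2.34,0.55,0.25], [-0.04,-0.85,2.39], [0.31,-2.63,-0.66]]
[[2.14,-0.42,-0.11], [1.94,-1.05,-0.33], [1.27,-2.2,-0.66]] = b @ [[0.97, -0.36, -0.10], [-0.53, 0.83, 0.25], [0.64, -0.15, -0.05]]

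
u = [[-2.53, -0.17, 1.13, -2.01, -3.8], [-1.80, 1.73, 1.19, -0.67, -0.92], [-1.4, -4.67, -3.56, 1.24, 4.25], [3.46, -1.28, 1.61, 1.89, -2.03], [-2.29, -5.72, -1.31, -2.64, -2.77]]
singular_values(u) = [8.86, 7.87, 5.22, 1.26, 0.32]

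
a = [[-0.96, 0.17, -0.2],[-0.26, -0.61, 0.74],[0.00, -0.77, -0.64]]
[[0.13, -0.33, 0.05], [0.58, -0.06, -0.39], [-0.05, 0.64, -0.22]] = a @ [[-0.28, 0.33, 0.06], [-0.3, -0.51, 0.42], [0.44, -0.38, -0.16]]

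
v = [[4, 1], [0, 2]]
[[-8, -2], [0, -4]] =v @ [[-2, 0], [0, -2]]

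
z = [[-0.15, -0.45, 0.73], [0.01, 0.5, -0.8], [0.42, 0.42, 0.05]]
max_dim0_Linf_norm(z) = 0.8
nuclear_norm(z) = 1.93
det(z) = -0.05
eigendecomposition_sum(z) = [[(-0.38+0j), -0.29+0.00j, 0.14-0.00j], [(0.21-0j), 0.16-0.00j, (-0.08+0j)], [(0.21-0j), (0.16-0j), -0.07+0.00j]] + [[(0.12-0.27j), -0.08-0.25j, (0.3-0.25j)],[-0.10+0.41j, 0.17+0.33j, -0.36+0.42j],[0.11+0.11j, (0.13+0.01j), (0.06+0.19j)]] + [[(0.12+0.27j),-0.08+0.25j,(0.3+0.25j)], [(-0.1-0.41j),0.17-0.33j,(-0.36-0.42j)], [0.11-0.11j,(0.13-0.01j),0.06-0.19j]]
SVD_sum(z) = [[-0.13, -0.50, 0.70], [0.14, 0.53, -0.75], [0.04, 0.15, -0.21]] + [[0.01, 0.01, 0.01], [-0.09, -0.06, -0.06], [0.39, 0.26, 0.26]] + [[-0.04,0.04,0.02], [-0.03,0.03,0.02], [-0.01,0.01,0.0]]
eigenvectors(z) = [[0.79+0.00j, (-0.54-0.09j), -0.54+0.09j], [(-0.44+0j), 0.79+0.00j, (0.79-0j)], [-0.43+0.00j, (0.14-0.24j), 0.14+0.24j]]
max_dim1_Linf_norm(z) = 0.8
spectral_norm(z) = 1.30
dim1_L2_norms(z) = [0.87, 0.94, 0.6]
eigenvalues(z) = [(-0.29+0j), (0.35+0.24j), (0.35-0.24j)]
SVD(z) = [[-0.67,0.04,0.74], [0.72,-0.24,0.66], [0.20,0.97,0.13]] @ diag([1.301305880052468, 0.5517818119990123, 0.07375526074769262]) @ [[0.15, 0.57, -0.81], [0.72, 0.49, 0.48], [-0.67, 0.66, 0.34]]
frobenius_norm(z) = 1.42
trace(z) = 0.40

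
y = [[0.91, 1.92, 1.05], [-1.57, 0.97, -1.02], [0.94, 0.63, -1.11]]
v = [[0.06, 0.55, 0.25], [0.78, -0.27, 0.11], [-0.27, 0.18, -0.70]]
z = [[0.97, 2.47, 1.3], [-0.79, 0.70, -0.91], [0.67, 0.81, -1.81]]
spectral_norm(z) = 2.96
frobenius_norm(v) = 1.29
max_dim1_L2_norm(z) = 2.95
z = y + v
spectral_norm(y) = 2.46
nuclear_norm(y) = 6.02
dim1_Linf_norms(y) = [1.92, 1.57, 1.11]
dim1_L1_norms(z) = [4.74, 2.4, 3.29]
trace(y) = 0.77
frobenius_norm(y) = 3.55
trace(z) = -0.14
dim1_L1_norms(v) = [0.86, 1.16, 1.15]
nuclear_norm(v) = 2.13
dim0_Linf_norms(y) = [1.57, 1.92, 1.11]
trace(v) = -0.91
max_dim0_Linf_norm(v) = 0.78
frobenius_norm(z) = 3.88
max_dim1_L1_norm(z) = 4.74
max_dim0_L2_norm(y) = 2.24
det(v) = 0.31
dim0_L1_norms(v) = [1.11, 1.0, 1.06]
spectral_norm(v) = 0.99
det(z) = -6.99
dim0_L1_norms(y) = [3.42, 3.52, 3.18]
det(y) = -7.58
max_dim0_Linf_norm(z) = 2.47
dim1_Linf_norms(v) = [0.55, 0.78, 0.7]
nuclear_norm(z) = 6.28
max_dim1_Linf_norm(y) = 1.92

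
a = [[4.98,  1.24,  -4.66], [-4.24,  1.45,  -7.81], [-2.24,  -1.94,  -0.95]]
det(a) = -119.08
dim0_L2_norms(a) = [6.91, 2.72, 9.14]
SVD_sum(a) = [[-0.87, 0.55, -3.20], [-2.26, 1.43, -8.35], [-0.30, 0.19, -1.11]] + [[5.77, 1.19, -1.36], [-1.92, -0.4, 0.45], [-2.2, -0.46, 0.52]] + [[0.08,  -0.50,  -0.11],[-0.06,  0.41,  0.09],[0.26,  -1.67,  -0.36]]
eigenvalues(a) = [(-4.54+0j), (5.01+1.07j), (5.01-1.07j)]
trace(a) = 5.48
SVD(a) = [[0.35,  -0.89,  0.28], [0.93,  0.3,  -0.23], [0.12,  0.34,  0.93]] @ diag([9.45985595864184, 6.772740993067335, 1.8586566876574475]) @ [[-0.26, 0.16, -0.95], [-0.95, -0.20, 0.22], [0.15, -0.97, -0.21]]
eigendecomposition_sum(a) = [[(-0.31+0j),-0.23+0.00j,-0.90+0.00j], [-1.61+0.00j,(-1.17+0j),-4.63+0.00j], [(-1.06+0j),(-0.77+0j),-3.06+0.00j]] + [[2.65-0.96j, 0.73-4.03j, -1.88+6.37j], [-1.32+1.81j, 1.31+2.98j, (-1.59-5.03j)], [-0.59-0.12j, (-0.58+0.65j), 1.06-0.95j]] + [[(2.65+0.96j),(0.73+4.03j),(-1.88-6.37j)], [(-1.32-1.81j),1.31-2.98j,(-1.59+5.03j)], [-0.59+0.12j,-0.58-0.65j,1.06+0.95j]]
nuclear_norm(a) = 18.09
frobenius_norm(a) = 11.78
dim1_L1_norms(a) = [10.88, 13.5, 5.13]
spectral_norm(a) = 9.46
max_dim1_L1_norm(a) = 13.5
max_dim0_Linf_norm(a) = 7.81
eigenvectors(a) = [[(0.16+0j), (0.77+0j), 0.77-0.00j], [(0.82+0j), (-0.51+0.34j), (-0.51-0.34j)], [(0.54+0j), -0.14-0.09j, (-0.14+0.09j)]]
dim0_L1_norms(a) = [11.46, 4.63, 13.42]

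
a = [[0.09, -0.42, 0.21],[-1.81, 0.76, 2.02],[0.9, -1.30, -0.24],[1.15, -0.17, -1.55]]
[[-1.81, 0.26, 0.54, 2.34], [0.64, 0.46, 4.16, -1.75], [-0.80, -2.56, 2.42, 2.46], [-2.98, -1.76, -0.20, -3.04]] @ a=[[2.54,-0.14,-3.61], [0.96,-5.03,2.78], [9.57,-5.17,-9.73], [-0.76,0.69,0.58]]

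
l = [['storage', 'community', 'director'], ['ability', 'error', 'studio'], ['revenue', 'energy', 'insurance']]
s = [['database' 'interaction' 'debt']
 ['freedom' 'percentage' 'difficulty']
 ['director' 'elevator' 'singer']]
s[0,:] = ['database', 'interaction', 'debt']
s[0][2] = 'debt'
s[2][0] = 'director'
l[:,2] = ['director', 'studio', 'insurance']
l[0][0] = 'storage'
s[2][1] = 'elevator'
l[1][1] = 'error'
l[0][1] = 'community'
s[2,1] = 'elevator'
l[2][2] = 'insurance'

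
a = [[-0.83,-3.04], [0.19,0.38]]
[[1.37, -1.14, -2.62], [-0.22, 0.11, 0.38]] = a@[[-0.59, -0.39, 0.63], [-0.29, 0.48, 0.69]]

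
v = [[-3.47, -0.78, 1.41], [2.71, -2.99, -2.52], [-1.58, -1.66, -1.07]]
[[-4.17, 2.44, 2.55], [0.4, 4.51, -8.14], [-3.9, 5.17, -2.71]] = v @ [[1.42,-1.02,-0.44], [0.48,-1.21,1.17], [0.8,-1.45,1.37]]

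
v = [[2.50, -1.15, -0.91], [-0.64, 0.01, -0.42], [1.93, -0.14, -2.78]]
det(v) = 2.70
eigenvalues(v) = [2.53, -2.34, -0.46]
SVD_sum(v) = [[1.97, -0.53, -1.71], [-0.15, 0.04, 0.13], [2.4, -0.65, -2.09]] + [[0.59,-0.5,0.83], [-0.33,0.29,-0.47], [-0.5,0.43,-0.71]] + [[-0.06, -0.11, -0.03], [-0.16, -0.32, -0.08], [0.04, 0.07, 0.02]]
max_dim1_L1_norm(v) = 4.85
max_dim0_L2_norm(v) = 3.22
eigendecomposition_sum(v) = [[2.31, -1.04, -0.31], [-0.73, 0.33, 0.10], [0.86, -0.39, -0.12]] + [[0.28, 0.10, -0.67], [0.28, 0.1, -0.67], [1.14, 0.39, -2.72]] + [[-0.09, -0.21, 0.07], [-0.19, -0.42, 0.15], [-0.07, -0.15, 0.05]]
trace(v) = -0.27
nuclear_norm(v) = 6.22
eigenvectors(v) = [[-0.90, -0.23, 0.42], [0.28, -0.23, 0.85], [-0.33, -0.94, 0.3]]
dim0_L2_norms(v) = [3.22, 1.16, 2.96]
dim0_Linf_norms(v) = [2.5, 1.15, 2.78]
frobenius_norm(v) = 4.52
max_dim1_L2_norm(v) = 3.39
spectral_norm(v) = 4.20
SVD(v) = [[-0.63, 0.7, -0.33], [0.05, -0.39, -0.92], [-0.77, -0.60, 0.22]] @ diag([4.2010132074269055, 1.6296652109741299, 0.39405498495178076]) @ [[-0.74, 0.2, 0.64],[0.52, -0.44, 0.73],[0.43, 0.87, 0.22]]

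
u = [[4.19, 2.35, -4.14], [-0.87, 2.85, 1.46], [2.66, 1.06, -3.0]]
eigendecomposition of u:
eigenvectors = [[-0.68+0.00j, (0.87+0j), 0.87-0.00j],[(0.13+0j), 0.13+0.10j, (0.13-0.1j)],[(-0.73+0j), 0.46-0.01j, 0.46+0.01j]]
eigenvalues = [(-0.72+0j), (2.38+0.29j), (2.38-0.29j)]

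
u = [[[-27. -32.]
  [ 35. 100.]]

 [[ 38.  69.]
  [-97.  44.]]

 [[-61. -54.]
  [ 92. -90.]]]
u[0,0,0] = -27.0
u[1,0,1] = 69.0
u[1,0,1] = 69.0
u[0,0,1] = -32.0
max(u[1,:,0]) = 38.0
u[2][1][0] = 92.0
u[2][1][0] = 92.0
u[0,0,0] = -27.0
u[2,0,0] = -61.0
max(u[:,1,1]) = 100.0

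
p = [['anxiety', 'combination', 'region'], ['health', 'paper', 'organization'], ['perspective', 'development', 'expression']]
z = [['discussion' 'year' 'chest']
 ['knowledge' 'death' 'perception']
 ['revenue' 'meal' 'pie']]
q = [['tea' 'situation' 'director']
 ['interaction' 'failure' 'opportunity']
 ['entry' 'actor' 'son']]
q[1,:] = ['interaction', 'failure', 'opportunity']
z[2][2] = 'pie'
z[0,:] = ['discussion', 'year', 'chest']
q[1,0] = 'interaction'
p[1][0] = 'health'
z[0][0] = 'discussion'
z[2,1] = 'meal'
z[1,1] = 'death'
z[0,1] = 'year'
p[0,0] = 'anxiety'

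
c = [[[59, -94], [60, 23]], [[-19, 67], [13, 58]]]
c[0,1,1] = 23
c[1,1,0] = 13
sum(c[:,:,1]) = 54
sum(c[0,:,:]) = 48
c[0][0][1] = -94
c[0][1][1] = 23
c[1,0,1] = 67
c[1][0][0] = -19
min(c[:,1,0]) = 13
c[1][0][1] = 67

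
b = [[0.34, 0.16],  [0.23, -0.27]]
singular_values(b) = [0.41, 0.31]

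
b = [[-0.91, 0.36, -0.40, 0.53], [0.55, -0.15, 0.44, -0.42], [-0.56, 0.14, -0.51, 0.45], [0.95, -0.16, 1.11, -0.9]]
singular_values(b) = [2.38, 0.43, 0.01, 0.0]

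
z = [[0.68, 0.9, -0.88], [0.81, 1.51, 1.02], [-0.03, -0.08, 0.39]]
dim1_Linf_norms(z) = [0.9, 1.51, 0.39]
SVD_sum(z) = [[0.40,0.68,0.23],[0.93,1.6,0.55],[0.01,0.03,0.01]] + [[0.27,0.23,-1.12], [-0.11,-0.1,0.47], [-0.09,-0.08,0.38]] + [[0.01, -0.01, 0.00], [-0.01, 0.00, -0.00], [0.05, -0.03, 0.01]]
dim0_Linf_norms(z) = [0.81, 1.51, 1.02]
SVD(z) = [[-0.39, 0.88, 0.27],[-0.92, -0.37, -0.13],[-0.01, -0.30, 0.95]] @ diag([2.1002401697501125, 1.3298338196494663, 0.05773423147947803]) @ [[-0.48, -0.83, -0.29], [0.23, 0.19, -0.95], [0.85, -0.53, 0.10]]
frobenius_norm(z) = 2.49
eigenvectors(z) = [[(0.58+0j), (0.87+0j), 0.87-0.00j],[(0.81+0j), -0.49+0.01j, (-0.49-0.01j)],[-0.05+0.00j, (-0.1-0.03j), -0.10+0.03j]]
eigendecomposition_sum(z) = [[0.61-0.00j, 1.02+0.00j, 0.31-0.00j], [(0.86-0j), 1.44+0.00j, (0.44-0j)], [(-0.05+0j), (-0.09-0j), (-0.03+0j)]] + [[0.03+0.40j, -0.06-0.07j, (-0.6+3.52j)], [-0.02-0.22j, (0.04+0.04j), 0.29-1.98j], [(0.01-0.05j), 0.01j, 0.21-0.39j]] + [[0.03-0.40j,  -0.06+0.07j,  -0.60-3.52j], [(-0.02+0.22j),  (0.04-0.04j),  0.29+1.98j], [(0.01+0.05j),  -0.01j,  0.21+0.39j]]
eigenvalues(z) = [(2.02+0j), (0.28+0.05j), (0.28-0.05j)]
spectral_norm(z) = 2.10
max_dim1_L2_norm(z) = 1.99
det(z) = 0.16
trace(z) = 2.58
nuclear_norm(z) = 3.49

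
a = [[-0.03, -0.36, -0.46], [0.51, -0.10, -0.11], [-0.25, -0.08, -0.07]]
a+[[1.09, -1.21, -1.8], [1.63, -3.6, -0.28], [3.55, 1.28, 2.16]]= [[1.06, -1.57, -2.26], [2.14, -3.70, -0.39], [3.30, 1.20, 2.09]]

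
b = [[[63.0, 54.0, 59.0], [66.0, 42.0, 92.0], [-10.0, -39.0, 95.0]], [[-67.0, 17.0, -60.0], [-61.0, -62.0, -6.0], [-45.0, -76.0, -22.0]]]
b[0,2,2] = 95.0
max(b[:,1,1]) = 42.0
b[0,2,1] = -39.0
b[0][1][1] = 42.0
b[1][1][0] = -61.0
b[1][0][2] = -60.0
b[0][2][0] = -10.0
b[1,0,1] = 17.0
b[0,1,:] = [66.0, 42.0, 92.0]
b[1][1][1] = -62.0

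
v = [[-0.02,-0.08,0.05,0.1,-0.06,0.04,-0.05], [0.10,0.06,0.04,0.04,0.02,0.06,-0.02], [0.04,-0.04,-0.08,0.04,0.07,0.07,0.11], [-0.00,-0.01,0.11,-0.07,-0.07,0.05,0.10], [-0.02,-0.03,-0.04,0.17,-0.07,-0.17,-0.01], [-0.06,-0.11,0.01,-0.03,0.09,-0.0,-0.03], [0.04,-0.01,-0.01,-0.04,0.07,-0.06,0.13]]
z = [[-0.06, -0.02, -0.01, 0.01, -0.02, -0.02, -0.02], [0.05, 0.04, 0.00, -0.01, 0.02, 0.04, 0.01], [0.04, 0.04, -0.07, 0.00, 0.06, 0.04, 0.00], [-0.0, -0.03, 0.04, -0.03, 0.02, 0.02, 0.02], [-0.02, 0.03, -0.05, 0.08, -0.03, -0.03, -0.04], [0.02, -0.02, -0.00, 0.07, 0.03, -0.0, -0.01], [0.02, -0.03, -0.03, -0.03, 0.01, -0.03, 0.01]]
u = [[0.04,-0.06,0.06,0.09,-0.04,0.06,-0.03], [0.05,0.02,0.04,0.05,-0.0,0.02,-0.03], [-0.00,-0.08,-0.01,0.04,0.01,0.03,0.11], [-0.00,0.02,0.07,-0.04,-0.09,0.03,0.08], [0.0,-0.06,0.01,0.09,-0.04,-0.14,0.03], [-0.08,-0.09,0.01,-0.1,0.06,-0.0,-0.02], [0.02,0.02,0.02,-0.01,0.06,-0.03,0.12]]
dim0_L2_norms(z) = [0.09, 0.08, 0.1, 0.12, 0.08, 0.08, 0.05]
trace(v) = -0.05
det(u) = 0.00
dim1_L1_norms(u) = [0.38, 0.21, 0.28, 0.33, 0.37, 0.36, 0.28]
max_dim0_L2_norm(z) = 0.12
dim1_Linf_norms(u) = [0.09, 0.05, 0.11, 0.09, 0.14, 0.1, 0.12]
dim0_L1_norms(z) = [0.21, 0.21, 0.2, 0.23, 0.19, 0.18, 0.11]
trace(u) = 0.09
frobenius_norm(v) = 0.49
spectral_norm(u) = 0.22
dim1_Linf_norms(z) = [0.06, 0.05, 0.07, 0.04, 0.08, 0.07, 0.03]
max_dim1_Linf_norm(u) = 0.14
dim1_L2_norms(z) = [0.07, 0.08, 0.12, 0.07, 0.12, 0.08, 0.06]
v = u + z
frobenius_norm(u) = 0.40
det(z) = -0.00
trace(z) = -0.14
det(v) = -0.00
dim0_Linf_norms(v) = [0.1, 0.11, 0.11, 0.17, 0.09, 0.17, 0.13]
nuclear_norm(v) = 1.14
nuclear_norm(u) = 0.93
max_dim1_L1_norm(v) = 0.51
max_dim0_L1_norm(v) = 0.49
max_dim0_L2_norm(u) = 0.19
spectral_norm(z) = 0.15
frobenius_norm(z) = 0.23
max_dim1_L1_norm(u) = 0.38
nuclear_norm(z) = 0.49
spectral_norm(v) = 0.29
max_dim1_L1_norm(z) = 0.28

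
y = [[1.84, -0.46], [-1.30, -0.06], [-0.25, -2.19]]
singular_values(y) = [2.3, 2.2]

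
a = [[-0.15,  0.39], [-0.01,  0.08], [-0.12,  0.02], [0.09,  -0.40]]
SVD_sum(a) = [[-0.13,0.40], [-0.02,0.08], [-0.02,0.05], [0.12,-0.39]] + [[-0.02, -0.01], [0.01, 0.00], [-0.10, -0.03], [-0.03, -0.01]]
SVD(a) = [[-0.70, 0.20],[-0.13, -0.13],[-0.09, 0.92],[0.69, 0.31]] @ diag([0.5917660840207184, 0.11752830213520461]) @ [[0.30, -0.95], [-0.95, -0.3]]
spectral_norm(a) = 0.59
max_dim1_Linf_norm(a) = 0.4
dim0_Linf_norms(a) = [0.15, 0.4]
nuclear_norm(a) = 0.71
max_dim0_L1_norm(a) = 0.89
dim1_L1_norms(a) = [0.54, 0.09, 0.14, 0.49]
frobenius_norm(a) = 0.60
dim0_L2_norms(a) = [0.21, 0.56]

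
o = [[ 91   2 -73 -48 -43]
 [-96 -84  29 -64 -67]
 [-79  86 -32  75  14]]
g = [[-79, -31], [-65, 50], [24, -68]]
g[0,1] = -31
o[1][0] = -96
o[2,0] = -79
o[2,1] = 86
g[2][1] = -68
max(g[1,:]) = 50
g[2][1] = -68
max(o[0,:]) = 91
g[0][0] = -79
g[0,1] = -31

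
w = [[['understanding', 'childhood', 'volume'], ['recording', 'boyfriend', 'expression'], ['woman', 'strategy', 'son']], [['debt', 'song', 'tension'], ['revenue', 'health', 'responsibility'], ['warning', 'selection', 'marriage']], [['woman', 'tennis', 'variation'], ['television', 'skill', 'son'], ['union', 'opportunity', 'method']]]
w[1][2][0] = 'warning'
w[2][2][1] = 'opportunity'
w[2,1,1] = 'skill'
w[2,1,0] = 'television'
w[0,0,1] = 'childhood'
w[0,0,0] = 'understanding'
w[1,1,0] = 'revenue'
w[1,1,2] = 'responsibility'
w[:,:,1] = [['childhood', 'boyfriend', 'strategy'], ['song', 'health', 'selection'], ['tennis', 'skill', 'opportunity']]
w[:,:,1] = [['childhood', 'boyfriend', 'strategy'], ['song', 'health', 'selection'], ['tennis', 'skill', 'opportunity']]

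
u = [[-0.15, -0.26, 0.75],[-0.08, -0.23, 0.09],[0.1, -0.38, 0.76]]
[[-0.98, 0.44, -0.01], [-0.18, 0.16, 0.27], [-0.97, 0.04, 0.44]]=u @ [[0.22, -1.66, 1.03], [0.22, -0.03, -1.7], [-1.19, 0.25, -0.40]]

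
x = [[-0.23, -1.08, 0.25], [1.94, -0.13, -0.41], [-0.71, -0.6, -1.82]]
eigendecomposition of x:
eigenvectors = [[(0.05-0.59j),  (0.05+0.59j),  (-0+0j)], [(-0.76+0j),  (-0.76-0j),  0.22+0.00j], [(0.26+0.01j),  0.26-0.01j,  (0.98+0j)]]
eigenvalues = [(-0.11+1.5j), (-0.11-1.5j), (-1.95+0j)]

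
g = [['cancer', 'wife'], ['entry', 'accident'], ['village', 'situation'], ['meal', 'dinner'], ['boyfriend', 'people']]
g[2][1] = 'situation'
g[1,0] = 'entry'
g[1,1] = 'accident'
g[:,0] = ['cancer', 'entry', 'village', 'meal', 'boyfriend']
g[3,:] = ['meal', 'dinner']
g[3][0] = 'meal'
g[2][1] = 'situation'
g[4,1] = 'people'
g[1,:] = ['entry', 'accident']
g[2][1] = 'situation'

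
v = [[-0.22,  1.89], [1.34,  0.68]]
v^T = [[-0.22, 1.34], [1.89, 0.68]]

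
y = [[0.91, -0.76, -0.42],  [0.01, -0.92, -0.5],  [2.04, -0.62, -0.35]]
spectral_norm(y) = 2.51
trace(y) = -0.36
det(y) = -0.00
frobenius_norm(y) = 2.71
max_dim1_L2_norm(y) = 2.16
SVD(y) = [[-0.49,-0.29,-0.82], [-0.21,-0.88,0.43], [-0.85,0.39,0.37]] @ diag([2.506564325896294, 1.0316174492252517, 0.0008477016257428705]) @ [[-0.87,0.43,0.24], [0.5,0.76,0.41], [0.01,-0.48,0.88]]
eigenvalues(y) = [0.37, 0.01, -0.74]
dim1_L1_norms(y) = [2.09, 1.43, 3.01]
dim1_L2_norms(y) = [1.26, 1.05, 2.16]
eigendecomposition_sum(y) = [[0.57,  -0.27,  -0.15], [-0.93,  0.43,  0.24], [2.41,  -1.12,  -0.63]] + [[-0.00,0.0,0.0], [0.03,-0.02,-0.01], [-0.05,0.03,0.02]] + [[0.34, -0.5, -0.27], [0.91, -1.33, -0.73], [-0.32, 0.47, 0.26]]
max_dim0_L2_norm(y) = 2.23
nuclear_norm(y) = 3.54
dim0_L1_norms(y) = [2.96, 2.3, 1.27]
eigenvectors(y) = [[-0.22,0.01,-0.33], [0.35,-0.47,-0.89], [-0.91,0.88,0.31]]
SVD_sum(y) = [[1.06, -0.53, -0.3], [0.46, -0.23, -0.13], [1.84, -0.92, -0.51]] + [[-0.15, -0.23, -0.12], [-0.45, -0.69, -0.37], [0.20, 0.3, 0.16]] + [[-0.00, 0.00, -0.0],[0.0, -0.00, 0.0],[0.00, -0.0, 0.0]]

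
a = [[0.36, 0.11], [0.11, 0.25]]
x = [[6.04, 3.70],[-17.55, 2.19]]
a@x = [[0.24, 1.57], [-3.72, 0.95]]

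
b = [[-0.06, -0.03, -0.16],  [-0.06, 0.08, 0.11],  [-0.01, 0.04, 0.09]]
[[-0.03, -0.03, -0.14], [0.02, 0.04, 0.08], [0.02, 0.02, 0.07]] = b @ [[0.05,0.08,0.17], [0.08,0.49,0.04], [0.17,0.04,0.82]]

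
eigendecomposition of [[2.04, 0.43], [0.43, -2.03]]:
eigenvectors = [[0.99, -0.1], [0.10, 0.99]]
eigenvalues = [2.08, -2.07]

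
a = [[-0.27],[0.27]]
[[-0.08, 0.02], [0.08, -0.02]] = a@[[0.29, -0.08]]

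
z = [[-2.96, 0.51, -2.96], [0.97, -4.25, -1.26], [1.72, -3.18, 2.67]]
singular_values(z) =[6.25, 4.27, 1.14]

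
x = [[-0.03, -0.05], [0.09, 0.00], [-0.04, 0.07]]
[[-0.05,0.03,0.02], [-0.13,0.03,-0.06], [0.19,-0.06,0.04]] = x @ [[-1.39, 0.33, -0.71], [1.85, -0.72, 0.12]]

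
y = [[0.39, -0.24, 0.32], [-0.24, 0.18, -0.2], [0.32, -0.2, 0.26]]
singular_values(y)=[0.81, 0.02, 0.0]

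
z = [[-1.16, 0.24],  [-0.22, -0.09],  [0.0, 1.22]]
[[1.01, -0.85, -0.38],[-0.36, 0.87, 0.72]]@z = [[-0.98, -0.14], [0.23, 0.71]]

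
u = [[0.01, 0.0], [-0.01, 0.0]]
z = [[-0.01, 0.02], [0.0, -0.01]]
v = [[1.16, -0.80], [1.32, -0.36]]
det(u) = 0.00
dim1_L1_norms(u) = [0.01, 0.01]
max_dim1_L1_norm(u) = 0.01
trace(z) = -0.02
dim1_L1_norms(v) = [1.96, 1.68]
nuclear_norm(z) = 0.03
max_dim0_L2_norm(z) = 0.02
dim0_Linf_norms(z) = [0.01, 0.02]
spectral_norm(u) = 0.01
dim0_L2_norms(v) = [1.76, 0.88]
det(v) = 0.64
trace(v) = 0.80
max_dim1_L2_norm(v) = 1.41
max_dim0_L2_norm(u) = 0.01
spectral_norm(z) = 0.02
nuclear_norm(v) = 2.27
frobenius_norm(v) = 1.96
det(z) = 0.00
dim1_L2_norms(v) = [1.41, 1.37]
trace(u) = 0.01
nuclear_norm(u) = 0.01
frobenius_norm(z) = 0.02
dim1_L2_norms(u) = [0.01, 0.01]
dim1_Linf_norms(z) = [0.02, 0.01]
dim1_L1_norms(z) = [0.03, 0.01]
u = z @ v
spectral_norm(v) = 1.94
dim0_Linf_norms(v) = [1.32, 0.8]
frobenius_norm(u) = 0.01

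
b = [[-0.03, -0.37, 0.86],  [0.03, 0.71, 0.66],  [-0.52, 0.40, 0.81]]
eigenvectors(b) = [[(0.81+0j),(0.81-0j),(0.17+0j)], [0.10-0.36j,0.10+0.36j,0.79+0.00j], [0.21+0.40j,(0.21-0.4j),(0.58+0j)]]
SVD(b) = [[-0.45, -0.84, 0.30],[-0.58, 0.53, 0.62],[-0.68, 0.10, -0.72]] @ diag([1.4598580778810284, 0.7848419088090542, 0.3966580020905522]) @ [[0.24,-0.35,-0.90], [-0.02,0.93,-0.37], [0.97,0.1,0.22]]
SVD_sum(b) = [[-0.16,  0.23,  0.59], [-0.2,  0.3,  0.76], [-0.24,  0.35,  0.9]] + [[0.01, -0.61, 0.24], [-0.01, 0.39, -0.15], [-0.0, 0.08, -0.03]] + [[0.12, 0.01, 0.03], [0.24, 0.03, 0.05], [-0.28, -0.03, -0.06]]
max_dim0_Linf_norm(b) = 0.86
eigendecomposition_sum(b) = [[0.01+0.33j,-0.27+0.02j,(0.36-0.12j)], [0.15+0.03j,-0.02+0.12j,-0.01-0.18j], [-0.16+0.09j,(-0.08-0.13j),(0.15+0.15j)]] + [[0.01-0.33j, -0.27-0.02j, 0.36+0.12j], [(0.15-0.03j), (-0.02-0.12j), (-0.01+0.18j)], [-0.16-0.09j, (-0.08+0.13j), 0.15-0.15j]] + [[-0.06+0.00j, 0.16-0.00j, (0.15+0j)], [(-0.27+0j), 0.76-0.00j, 0.68+0.00j], [(-0.2+0j), 0.56-0.00j, (0.5+0j)]]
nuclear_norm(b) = 2.64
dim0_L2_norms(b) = [0.52, 0.89, 1.35]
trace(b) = 1.49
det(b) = 0.45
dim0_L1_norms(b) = [0.58, 1.48, 2.33]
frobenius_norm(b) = 1.70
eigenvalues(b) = [(0.14+0.6j), (0.14-0.6j), (1.2+0j)]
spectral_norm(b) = 1.46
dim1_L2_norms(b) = [0.94, 0.97, 1.04]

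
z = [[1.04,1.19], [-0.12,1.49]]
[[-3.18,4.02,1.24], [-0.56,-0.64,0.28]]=z @ [[-2.41, 3.99, 0.89], [-0.57, -0.11, 0.26]]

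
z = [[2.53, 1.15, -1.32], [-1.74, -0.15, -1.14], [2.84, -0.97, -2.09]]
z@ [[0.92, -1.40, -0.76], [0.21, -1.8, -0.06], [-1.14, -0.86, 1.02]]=[[4.07, -4.48, -3.34], [-0.33, 3.69, 0.17], [4.79, -0.43, -4.23]]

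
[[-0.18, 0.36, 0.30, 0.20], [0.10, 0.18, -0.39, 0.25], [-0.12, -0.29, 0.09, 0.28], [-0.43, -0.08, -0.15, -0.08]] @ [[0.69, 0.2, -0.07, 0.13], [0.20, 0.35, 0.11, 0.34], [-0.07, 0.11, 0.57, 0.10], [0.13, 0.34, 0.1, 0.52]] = [[-0.05, 0.19, 0.24, 0.23], [0.16, 0.13, -0.18, 0.17], [-0.11, -0.02, 0.06, 0.04], [-0.31, -0.16, -0.07, -0.14]]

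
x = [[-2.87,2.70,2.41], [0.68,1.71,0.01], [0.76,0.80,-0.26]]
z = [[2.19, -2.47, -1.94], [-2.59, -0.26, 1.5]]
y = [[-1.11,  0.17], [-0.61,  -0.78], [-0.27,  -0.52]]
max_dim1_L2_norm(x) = 4.62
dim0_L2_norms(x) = [3.05, 3.29, 2.42]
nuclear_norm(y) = 2.21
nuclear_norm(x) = 6.73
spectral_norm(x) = 4.66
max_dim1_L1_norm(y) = 1.39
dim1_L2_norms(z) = [3.83, 3.0]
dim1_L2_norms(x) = [4.62, 1.84, 1.13]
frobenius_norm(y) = 1.61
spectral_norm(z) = 4.50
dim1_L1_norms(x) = [7.98, 2.4, 1.82]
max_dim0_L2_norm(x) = 3.29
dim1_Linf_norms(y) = [1.11, 0.78, 0.52]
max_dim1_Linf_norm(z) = 2.59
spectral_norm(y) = 1.37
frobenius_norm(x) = 5.10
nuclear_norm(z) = 6.35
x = y @ z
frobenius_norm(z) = 4.87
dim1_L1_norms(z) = [6.6, 4.35]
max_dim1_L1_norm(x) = 7.98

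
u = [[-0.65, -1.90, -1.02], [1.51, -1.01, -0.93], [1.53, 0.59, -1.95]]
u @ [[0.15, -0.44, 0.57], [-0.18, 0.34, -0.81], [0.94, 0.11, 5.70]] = [[-0.71, -0.47, -4.65], [-0.47, -1.11, -3.62], [-1.71, -0.69, -10.72]]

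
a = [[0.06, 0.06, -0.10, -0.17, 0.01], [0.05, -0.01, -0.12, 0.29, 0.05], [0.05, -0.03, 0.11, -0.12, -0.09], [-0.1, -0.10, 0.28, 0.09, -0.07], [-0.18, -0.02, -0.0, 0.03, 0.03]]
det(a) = 0.00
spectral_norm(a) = 0.39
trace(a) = 0.28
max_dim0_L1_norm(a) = 0.7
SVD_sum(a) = [[0.06, 0.05, -0.13, -0.03, 0.03], [0.03, 0.02, -0.06, -0.01, 0.02], [-0.03, -0.02, 0.07, 0.01, -0.02], [-0.12, -0.10, 0.28, 0.06, -0.07], [-0.03, -0.02, 0.06, 0.01, -0.02]] + [[0.01, 0.01, 0.03, -0.14, -0.03], [-0.03, -0.02, -0.07, 0.29, 0.06], [0.01, 0.01, 0.03, -0.15, -0.03], [-0.00, -0.0, -0.01, 0.03, 0.01], [-0.00, -0.0, -0.01, 0.05, 0.01]] + [[-0.01, 0.0, -0.00, -0.00, 0.00],[0.05, -0.0, 0.01, 0.01, -0.02],[0.07, -0.01, 0.02, 0.02, -0.02],[0.02, -0.0, 0.01, 0.00, -0.01],[-0.15, 0.01, -0.04, -0.03, 0.05]] + [[0.00, 0.00, 0.0, 0.00, 0.0], [-0.0, -0.01, -0.00, -0.0, -0.01], [-0.00, -0.01, -0.01, -0.0, -0.02], [0.00, 0.0, 0.00, 0.00, 0.01], [-0.00, -0.01, -0.01, -0.0, -0.01]] + [[-0.00, 0.00, 0.00, 0.0, -0.0], [-0.00, 0.00, 0.0, 0.00, -0.0], [0.0, -0.00, -0.0, -0.0, 0.0], [-0.00, 0.00, 0.0, 0.0, -0.00], [-0.0, 0.00, 0.0, 0.0, -0.00]]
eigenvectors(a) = [[(0.37-0.23j),(0.37+0.23j),0.13+0.00j,(-0.29-0.02j),-0.29+0.02j], [(-0.13+0.45j),(-0.13-0.45j),(-0.82+0j),(0.76+0j),(0.76-0j)], [-0.10-0.39j,(-0.1+0.39j),(-0.06+0j),0.01-0.08j,(0.01+0.08j)], [-0.59+0.00j,(-0.59-0j),(-0.18+0j),0.07+0.06j,(0.07-0.06j)], [(-0.04+0.29j),-0.04-0.29j,(0.52+0j),-0.52-0.22j,(-0.52+0.22j)]]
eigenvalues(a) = [(0.17+0.26j), (0.17-0.26j), 0j, (-0.04+0.02j), (-0.04-0.02j)]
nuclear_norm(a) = 0.99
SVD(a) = [[-0.40, -0.39, -0.06, -0.03, 0.83], [-0.19, 0.81, 0.31, 0.33, 0.32], [0.21, -0.42, 0.4, 0.79, -0.04], [0.85, 0.07, 0.12, -0.23, 0.45], [0.18, 0.14, -0.85, 0.46, 0.11]] @ diag([0.3890773279587479, 0.380200457285575, 0.191791432860611, 0.03289002085257828, 0.0008590447666486882]) @ [[-0.36, -0.3, 0.83, 0.18, -0.22], [-0.09, -0.08, -0.22, 0.95, 0.19], [0.90, -0.07, 0.25, 0.20, -0.29], [-0.16, -0.46, -0.44, -0.00, -0.76], [-0.15, 0.83, 0.06, 0.17, -0.51]]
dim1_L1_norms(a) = [0.4, 0.52, 0.4, 0.64, 0.26]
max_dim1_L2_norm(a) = 0.33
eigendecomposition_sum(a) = [[0.06+0.01j, 0.03-0.02j, -0.07+0.09j, -0.06-0.05j, 0.00-0.05j], [(-0.05+0.03j), -0.01+0.04j, (-0.01-0.12j), 0.09-0.01j, (0.03+0.04j)], [(0.03-0.05j), -0.01-0.03j, (0.06+0.09j), -0.06+0.04j, -0.04-0.02j], [-0.06-0.05j, (-0.05+0.01j), (0.14-0.05j), (0.04+0.1j), -0.04+0.05j], [(-0.03+0.03j), (-0+0.03j), -0.02-0.07j, 0.05-0.01j, 0.02+0.02j]] + [[0.06-0.01j, 0.03+0.02j, (-0.07-0.09j), -0.06+0.05j, 0.00+0.05j], [(-0.05-0.03j), (-0.01-0.04j), (-0.01+0.12j), (0.09+0.01j), 0.03-0.04j], [(0.03+0.05j), -0.01+0.03j, (0.06-0.09j), -0.06-0.04j, -0.04+0.02j], [(-0.06+0.05j), (-0.05-0.01j), 0.14+0.05j, (0.04-0.1j), (-0.04-0.05j)], [(-0.03-0.03j), (-0-0.03j), (-0.02+0.07j), (0.05+0.01j), 0.02-0.02j]] + [[-0.00+0.00j, (-0+0j), 0.00-0.00j, (-0-0j), (-0-0j)], [0.02-0.00j, (0.01-0j), (-0+0j), (0.01+0j), 0j], [-0j, 0.00-0.00j, -0.00+0.00j, 0j, 0j], [-0j, 0.00-0.00j, (-0+0j), 0.00+0.00j, 0j], [-0.01+0.00j, -0.00+0.00j, -0j, (-0.01-0j), (-0-0j)]] + [[(-0.03+0.01j),-0.00+0.01j,(0.02+0.02j),-0.02-0.00j,0.02j], [0.07-0.02j,-0.00-0.03j,-0.05-0.05j,0.05+0.00j,-0.01-0.04j], [(-0-0.01j),(-0-0j),-0.01+0.00j,0.00-0.01j,-0.00+0.00j], [(0.01+0j),0.00-0.00j,-0.00-0.01j,0j,-0j], [(-0.05-0.01j),(-0.01+0.02j),(0.02+0.05j),(-0.03-0.02j),-0.01+0.03j]] + [[(-0.03-0.01j), -0.00-0.01j, 0.02-0.02j, -0.02+0.00j, 0.00-0.02j], [0.07+0.02j, (-0+0.03j), (-0.05+0.05j), (0.05-0j), -0.01+0.04j], [(-0+0.01j), (-0+0j), (-0.01-0j), 0.00+0.01j, -0.00-0.00j], [0.01-0.00j, 0.00+0.00j, (-0+0.01j), -0j, 0.00+0.00j], [-0.05+0.01j, -0.01-0.02j, 0.02-0.05j, (-0.03+0.02j), -0.01-0.03j]]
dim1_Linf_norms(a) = [0.17, 0.29, 0.12, 0.28, 0.18]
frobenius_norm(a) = 0.58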